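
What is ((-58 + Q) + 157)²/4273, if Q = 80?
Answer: 32041/4273 ≈ 7.4985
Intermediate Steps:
((-58 + Q) + 157)²/4273 = ((-58 + 80) + 157)²/4273 = (22 + 157)²*(1/4273) = 179²*(1/4273) = 32041*(1/4273) = 32041/4273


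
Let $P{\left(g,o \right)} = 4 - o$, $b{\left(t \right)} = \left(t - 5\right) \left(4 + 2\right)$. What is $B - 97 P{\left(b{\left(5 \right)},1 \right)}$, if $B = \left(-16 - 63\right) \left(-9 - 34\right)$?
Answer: $3106$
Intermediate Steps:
$b{\left(t \right)} = -30 + 6 t$ ($b{\left(t \right)} = \left(-5 + t\right) 6 = -30 + 6 t$)
$B = 3397$ ($B = \left(-79\right) \left(-43\right) = 3397$)
$B - 97 P{\left(b{\left(5 \right)},1 \right)} = 3397 - 97 \left(4 - 1\right) = 3397 - 291 = 3106$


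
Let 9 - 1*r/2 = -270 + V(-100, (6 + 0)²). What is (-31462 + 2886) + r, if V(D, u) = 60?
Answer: -28138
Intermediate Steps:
r = 438 (r = 18 - 2*(-270 + 60) = 18 - 2*(-210) = 18 + 420 = 438)
(-31462 + 2886) + r = (-31462 + 2886) + 438 = -28576 + 438 = -28138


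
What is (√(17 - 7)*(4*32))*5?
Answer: 640*√10 ≈ 2023.9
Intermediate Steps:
(√(17 - 7)*(4*32))*5 = (√10*128)*5 = (128*√10)*5 = 640*√10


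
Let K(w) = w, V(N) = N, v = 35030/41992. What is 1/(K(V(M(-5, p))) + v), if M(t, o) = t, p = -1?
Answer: -20996/87465 ≈ -0.24005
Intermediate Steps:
v = 17515/20996 (v = 35030*(1/41992) = 17515/20996 ≈ 0.83421)
1/(K(V(M(-5, p))) + v) = 1/(-5 + 17515/20996) = 1/(-87465/20996) = -20996/87465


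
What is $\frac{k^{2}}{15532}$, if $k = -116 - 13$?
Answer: $\frac{16641}{15532} \approx 1.0714$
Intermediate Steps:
$k = -129$ ($k = -116 - 13 = -129$)
$\frac{k^{2}}{15532} = \frac{\left(-129\right)^{2}}{15532} = 16641 \cdot \frac{1}{15532} = \frac{16641}{15532}$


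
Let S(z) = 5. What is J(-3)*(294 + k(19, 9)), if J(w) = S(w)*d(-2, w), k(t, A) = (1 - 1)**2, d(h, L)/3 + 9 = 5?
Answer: -17640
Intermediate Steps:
d(h, L) = -12 (d(h, L) = -27 + 3*5 = -27 + 15 = -12)
k(t, A) = 0 (k(t, A) = 0**2 = 0)
J(w) = -60 (J(w) = 5*(-12) = -60)
J(-3)*(294 + k(19, 9)) = -60*(294 + 0) = -60*294 = -17640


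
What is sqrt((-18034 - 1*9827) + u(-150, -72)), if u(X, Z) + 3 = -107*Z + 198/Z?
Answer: I*sqrt(80651)/2 ≈ 142.0*I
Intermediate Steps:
u(X, Z) = -3 - 107*Z + 198/Z (u(X, Z) = -3 + (-107*Z + 198/Z) = -3 - 107*Z + 198/Z)
sqrt((-18034 - 1*9827) + u(-150, -72)) = sqrt((-18034 - 1*9827) + (-3 - 107*(-72) + 198/(-72))) = sqrt((-18034 - 9827) + (-3 + 7704 + 198*(-1/72))) = sqrt(-27861 + (-3 + 7704 - 11/4)) = sqrt(-27861 + 30793/4) = sqrt(-80651/4) = I*sqrt(80651)/2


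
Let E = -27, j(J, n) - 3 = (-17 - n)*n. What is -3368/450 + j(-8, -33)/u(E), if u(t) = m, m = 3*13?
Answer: -61267/2925 ≈ -20.946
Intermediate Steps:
j(J, n) = 3 + n*(-17 - n) (j(J, n) = 3 + (-17 - n)*n = 3 + n*(-17 - n))
m = 39
u(t) = 39
-3368/450 + j(-8, -33)/u(E) = -3368/450 + (3 - 1*(-33)² - 17*(-33))/39 = -3368*1/450 + (3 - 1*1089 + 561)*(1/39) = -1684/225 + (3 - 1089 + 561)*(1/39) = -1684/225 - 525*1/39 = -1684/225 - 175/13 = -61267/2925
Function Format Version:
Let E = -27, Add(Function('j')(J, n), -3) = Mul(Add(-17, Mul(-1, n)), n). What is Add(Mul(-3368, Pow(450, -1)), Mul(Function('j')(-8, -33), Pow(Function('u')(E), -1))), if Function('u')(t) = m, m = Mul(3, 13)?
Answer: Rational(-61267, 2925) ≈ -20.946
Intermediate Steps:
Function('j')(J, n) = Add(3, Mul(n, Add(-17, Mul(-1, n)))) (Function('j')(J, n) = Add(3, Mul(Add(-17, Mul(-1, n)), n)) = Add(3, Mul(n, Add(-17, Mul(-1, n)))))
m = 39
Function('u')(t) = 39
Add(Mul(-3368, Pow(450, -1)), Mul(Function('j')(-8, -33), Pow(Function('u')(E), -1))) = Add(Mul(-3368, Pow(450, -1)), Mul(Add(3, Mul(-1, Pow(-33, 2)), Mul(-17, -33)), Pow(39, -1))) = Add(Mul(-3368, Rational(1, 450)), Mul(Add(3, Mul(-1, 1089), 561), Rational(1, 39))) = Add(Rational(-1684, 225), Mul(Add(3, -1089, 561), Rational(1, 39))) = Add(Rational(-1684, 225), Mul(-525, Rational(1, 39))) = Add(Rational(-1684, 225), Rational(-175, 13)) = Rational(-61267, 2925)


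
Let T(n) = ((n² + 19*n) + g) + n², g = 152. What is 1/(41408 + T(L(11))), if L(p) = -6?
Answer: 1/41518 ≈ 2.4086e-5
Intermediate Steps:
T(n) = 152 + 2*n² + 19*n (T(n) = ((n² + 19*n) + 152) + n² = (152 + n² + 19*n) + n² = 152 + 2*n² + 19*n)
1/(41408 + T(L(11))) = 1/(41408 + (152 + 2*(-6)² + 19*(-6))) = 1/(41408 + (152 + 2*36 - 114)) = 1/(41408 + (152 + 72 - 114)) = 1/(41408 + 110) = 1/41518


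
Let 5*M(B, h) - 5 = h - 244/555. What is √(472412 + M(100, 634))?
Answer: √145554044811/555 ≈ 687.42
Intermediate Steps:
M(B, h) = 2531/2775 + h/5 (M(B, h) = 1 + (h - 244/555)/5 = 1 + (-244/555 + h)/5 = 1 + (-244/2775 + h/5) = 2531/2775 + h/5)
√(472412 + M(100, 634)) = √(472412 + (2531/2775 + (⅕)*634)) = √(472412 + (2531/2775 + 634/5)) = √(472412 + 354401/2775) = √(1311297701/2775) = √145554044811/555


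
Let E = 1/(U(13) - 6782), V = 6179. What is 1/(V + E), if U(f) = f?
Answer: 6769/41825650 ≈ 0.00016184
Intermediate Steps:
E = -1/6769 (E = 1/(13 - 6782) = 1/(-6769) = -1/6769 ≈ -0.00014773)
1/(V + E) = 1/(6179 - 1/6769) = 1/(41825650/6769) = 6769/41825650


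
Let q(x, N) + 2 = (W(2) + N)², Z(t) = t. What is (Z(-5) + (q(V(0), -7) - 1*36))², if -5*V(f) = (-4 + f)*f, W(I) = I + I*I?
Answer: 1764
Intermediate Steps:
W(I) = I + I²
V(f) = -f*(-4 + f)/5 (V(f) = -(-4 + f)*f/5 = -f*(-4 + f)/5)
q(x, N) = -2 + (6 + N)² (q(x, N) = -2 + (2*(1 + 2) + N)² = -2 + (2*3 + N)² = -2 + (6 + N)²)
(Z(-5) + (q(V(0), -7) - 1*36))² = (-5 + ((-2 + (6 - 7)²) - 1*36))² = (-5 + ((-2 + (-1)²) - 36))² = (-5 + ((-2 + 1) - 36))² = (-5 + (-1 - 36))² = (-5 - 37)² = (-42)² = 1764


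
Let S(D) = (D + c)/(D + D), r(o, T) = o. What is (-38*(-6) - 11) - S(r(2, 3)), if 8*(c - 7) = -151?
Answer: 7023/32 ≈ 219.47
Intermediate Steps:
c = -95/8 (c = 7 + (⅛)*(-151) = 7 - 151/8 = -95/8 ≈ -11.875)
S(D) = (-95/8 + D)/(2*D) (S(D) = (D - 95/8)/(D + D) = (-95/8 + D)/((2*D)) = (-95/8 + D)*(1/(2*D)) = (-95/8 + D)/(2*D))
(-38*(-6) - 11) - S(r(2, 3)) = (-38*(-6) - 11) - (-95 + 8*2)/(16*2) = (228 - 11) - (-95 + 16)/(16*2) = 217 - (-79)/(16*2) = 217 - 1*(-79/32) = 217 + 79/32 = 7023/32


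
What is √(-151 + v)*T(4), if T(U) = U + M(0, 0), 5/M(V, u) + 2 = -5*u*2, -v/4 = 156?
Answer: 15*I*√31/2 ≈ 41.758*I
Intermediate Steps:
v = -624 (v = -4*156 = -624)
M(V, u) = 5/(-2 - 10*u) (M(V, u) = 5/(-2 - 5*u*2) = 5/(-2 - 10*u))
T(U) = -5/2 + U (T(U) = U - 5/(2 + 10*0) = U - 5/(2 + 0) = U - 5/2 = -5/2 + U)
√(-151 + v)*T(4) = √(-151 - 624)*(-5/2 + 4) = √(-775)*(3/2) = (5*I*√31)*(3/2) = 15*I*√31/2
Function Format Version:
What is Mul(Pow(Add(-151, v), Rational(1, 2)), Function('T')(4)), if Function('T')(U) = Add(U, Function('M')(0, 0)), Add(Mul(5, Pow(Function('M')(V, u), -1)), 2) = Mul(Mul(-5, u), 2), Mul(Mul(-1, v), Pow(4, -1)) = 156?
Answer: Mul(Rational(15, 2), I, Pow(31, Rational(1, 2))) ≈ Mul(41.758, I)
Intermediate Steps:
v = -624 (v = Mul(-4, 156) = -624)
Function('M')(V, u) = Mul(5, Pow(Add(-2, Mul(-10, u)), -1)) (Function('M')(V, u) = Mul(5, Pow(Add(-2, Mul(Mul(-5, u), 2)), -1)) = Mul(5, Pow(Add(-2, Mul(-10, u)), -1)))
Function('T')(U) = Add(Rational(-5, 2), U) (Function('T')(U) = Add(U, Mul(-5, Pow(Add(2, Mul(10, 0)), -1))) = Add(U, Mul(-5, Pow(Add(2, 0), -1))) = Add(U, Mul(-5, Pow(2, -1))) = Add(U, Mul(-5, Rational(1, 2))) = Add(U, Rational(-5, 2)) = Add(Rational(-5, 2), U))
Mul(Pow(Add(-151, v), Rational(1, 2)), Function('T')(4)) = Mul(Pow(Add(-151, -624), Rational(1, 2)), Add(Rational(-5, 2), 4)) = Mul(Pow(-775, Rational(1, 2)), Rational(3, 2)) = Mul(Mul(5, I, Pow(31, Rational(1, 2))), Rational(3, 2)) = Mul(Rational(15, 2), I, Pow(31, Rational(1, 2)))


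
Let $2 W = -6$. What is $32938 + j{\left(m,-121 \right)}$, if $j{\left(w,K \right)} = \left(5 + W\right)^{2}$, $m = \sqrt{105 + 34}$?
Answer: $32942$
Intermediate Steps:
$W = -3$ ($W = \frac{1}{2} \left(-6\right) = -3$)
$m = \sqrt{139} \approx 11.79$
$j{\left(w,K \right)} = 4$ ($j{\left(w,K \right)} = \left(5 - 3\right)^{2} = 2^{2} = 4$)
$32938 + j{\left(m,-121 \right)} = 32938 + 4 = 32942$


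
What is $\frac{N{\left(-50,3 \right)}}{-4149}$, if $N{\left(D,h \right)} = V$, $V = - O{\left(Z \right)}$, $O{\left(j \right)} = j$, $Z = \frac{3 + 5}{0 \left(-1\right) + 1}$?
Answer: $\frac{8}{4149} \approx 0.0019282$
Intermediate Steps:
$Z = 8$ ($Z = \frac{8}{0 + 1} = \frac{8}{1} = 8 \cdot 1 = 8$)
$V = -8$ ($V = \left(-1\right) 8 = -8$)
$N{\left(D,h \right)} = -8$
$\frac{N{\left(-50,3 \right)}}{-4149} = - \frac{8}{-4149} = \left(-8\right) \left(- \frac{1}{4149}\right) = \frac{8}{4149}$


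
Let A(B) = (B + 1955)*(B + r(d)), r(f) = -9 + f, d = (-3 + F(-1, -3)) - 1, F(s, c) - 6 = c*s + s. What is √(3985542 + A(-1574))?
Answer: √3383943 ≈ 1839.5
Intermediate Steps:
F(s, c) = 6 + s + c*s (F(s, c) = 6 + (c*s + s) = 6 + (s + c*s) = 6 + s + c*s)
d = 4 (d = (-3 + (6 - 1 - 3*(-1))) - 1 = (-3 + (6 - 1 + 3)) - 1 = (-3 + 8) - 1 = 5 - 1 = 4)
A(B) = (-5 + B)*(1955 + B) (A(B) = (B + 1955)*(B + (-9 + 4)) = (1955 + B)*(B - 5) = (1955 + B)*(-5 + B) = (-5 + B)*(1955 + B))
√(3985542 + A(-1574)) = √(3985542 + (-9775 + (-1574)² + 1950*(-1574))) = √(3985542 + (-9775 + 2477476 - 3069300)) = √(3985542 - 601599) = √3383943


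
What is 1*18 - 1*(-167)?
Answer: 185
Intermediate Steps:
1*18 - 1*(-167) = 18 + 167 = 185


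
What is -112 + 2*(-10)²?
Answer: 88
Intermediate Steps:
-112 + 2*(-10)² = -112 + 2*100 = -112 + 200 = 88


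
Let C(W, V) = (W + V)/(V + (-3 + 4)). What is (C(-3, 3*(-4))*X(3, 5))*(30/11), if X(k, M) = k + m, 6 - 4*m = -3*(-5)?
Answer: 675/242 ≈ 2.7893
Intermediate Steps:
m = -9/4 (m = 3/2 - (-3)*(-5)/4 = 3/2 - ¼*15 = 3/2 - 15/4 = -9/4 ≈ -2.2500)
X(k, M) = -9/4 + k (X(k, M) = k - 9/4 = -9/4 + k)
C(W, V) = (V + W)/(1 + V) (C(W, V) = (V + W)/(V + 1) = (V + W)/(1 + V))
(C(-3, 3*(-4))*X(3, 5))*(30/11) = (((3*(-4) - 3)/(1 + 3*(-4)))*(-9/4 + 3))*(30/11) = (((-12 - 3)/(1 - 12))*(¾))*(30*(1/11)) = ((-15/(-11))*(¾))*(30/11) = (-1/11*(-15)*(¾))*(30/11) = ((15/11)*(¾))*(30/11) = (45/44)*(30/11) = 675/242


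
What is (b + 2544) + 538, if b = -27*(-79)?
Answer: 5215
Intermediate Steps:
b = 2133
(b + 2544) + 538 = (2133 + 2544) + 538 = 4677 + 538 = 5215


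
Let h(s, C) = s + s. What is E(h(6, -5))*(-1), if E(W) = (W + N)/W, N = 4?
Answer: -4/3 ≈ -1.3333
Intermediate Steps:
h(s, C) = 2*s
E(W) = (4 + W)/W (E(W) = (W + 4)/W = (4 + W)/W)
E(h(6, -5))*(-1) = ((4 + 2*6)/((2*6)))*(-1) = ((4 + 12)/12)*(-1) = ((1/12)*16)*(-1) = (4/3)*(-1) = -4/3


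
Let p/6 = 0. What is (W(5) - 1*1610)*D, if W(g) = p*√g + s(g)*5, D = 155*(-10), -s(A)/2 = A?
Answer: 2573000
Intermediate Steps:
s(A) = -2*A
D = -1550
p = 0 (p = 6*0 = 0)
W(g) = -10*g (W(g) = 0*√g - 2*g*5 = 0 - 10*g = -10*g)
(W(5) - 1*1610)*D = (-10*5 - 1*1610)*(-1550) = (-50 - 1610)*(-1550) = -1660*(-1550) = 2573000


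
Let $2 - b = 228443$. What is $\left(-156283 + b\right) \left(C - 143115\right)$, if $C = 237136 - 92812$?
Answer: $-465131316$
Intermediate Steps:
$b = -228441$ ($b = 2 - 228443 = -228441$)
$C = 144324$
$\left(-156283 + b\right) \left(C - 143115\right) = \left(-156283 - 228441\right) \left(144324 - 143115\right) = \left(-384724\right) 1209 = -465131316$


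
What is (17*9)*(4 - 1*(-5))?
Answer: 1377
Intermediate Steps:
(17*9)*(4 - 1*(-5)) = 153*(4 + 5) = 153*9 = 1377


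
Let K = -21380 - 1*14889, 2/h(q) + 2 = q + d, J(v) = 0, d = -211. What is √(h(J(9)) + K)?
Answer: I*√1645488687/213 ≈ 190.44*I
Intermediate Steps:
h(q) = 2/(-213 + q) (h(q) = 2/(-2 + (q - 211)) = 2/(-2 + (-211 + q)) = 2/(-213 + q))
K = -36269 (K = -21380 - 14889 = -36269)
√(h(J(9)) + K) = √(2/(-213 + 0) - 36269) = √(2/(-213) - 36269) = √(2*(-1/213) - 36269) = √(-2/213 - 36269) = √(-7725299/213) = I*√1645488687/213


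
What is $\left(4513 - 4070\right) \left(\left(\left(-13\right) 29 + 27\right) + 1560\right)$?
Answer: $536030$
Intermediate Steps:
$\left(4513 - 4070\right) \left(\left(\left(-13\right) 29 + 27\right) + 1560\right) = 443 \left(\left(-377 + 27\right) + 1560\right) = 443 \left(-350 + 1560\right) = 443 \cdot 1210 = 536030$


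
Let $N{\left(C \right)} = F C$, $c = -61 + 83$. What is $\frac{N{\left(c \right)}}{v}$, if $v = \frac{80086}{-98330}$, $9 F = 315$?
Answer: $- \frac{37857050}{40043} \approx -945.41$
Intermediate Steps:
$F = 35$ ($F = \frac{1}{9} \cdot 315 = 35$)
$c = 22$
$N{\left(C \right)} = 35 C$
$v = - \frac{40043}{49165}$ ($v = 80086 \left(- \frac{1}{98330}\right) = - \frac{40043}{49165} \approx -0.81446$)
$\frac{N{\left(c \right)}}{v} = \frac{35 \cdot 22}{- \frac{40043}{49165}} = 770 \left(- \frac{49165}{40043}\right) = - \frac{37857050}{40043}$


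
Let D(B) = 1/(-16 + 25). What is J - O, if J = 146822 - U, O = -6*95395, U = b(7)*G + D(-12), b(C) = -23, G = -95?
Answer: 6453062/9 ≈ 7.1701e+5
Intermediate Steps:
D(B) = 1/9
U = 19666/9 (U = -23*(-95) + 1/9 = 2185 + 1/9 = 19666/9 ≈ 2185.1)
O = -572370
J = 1301732/9 (J = 146822 - 1*19666/9 = 146822 - 19666/9 = 1301732/9 ≈ 1.4464e+5)
J - O = 1301732/9 - 1*(-572370) = 1301732/9 + 572370 = 6453062/9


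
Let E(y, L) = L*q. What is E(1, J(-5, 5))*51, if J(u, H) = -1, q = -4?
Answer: 204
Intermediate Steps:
E(y, L) = -4*L (E(y, L) = L*(-4) = -4*L)
E(1, J(-5, 5))*51 = -4*(-1)*51 = 4*51 = 204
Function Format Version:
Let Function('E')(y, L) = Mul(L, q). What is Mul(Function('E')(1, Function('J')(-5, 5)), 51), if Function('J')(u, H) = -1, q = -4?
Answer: 204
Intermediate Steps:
Function('E')(y, L) = Mul(-4, L) (Function('E')(y, L) = Mul(L, -4) = Mul(-4, L))
Mul(Function('E')(1, Function('J')(-5, 5)), 51) = Mul(Mul(-4, -1), 51) = Mul(4, 51) = 204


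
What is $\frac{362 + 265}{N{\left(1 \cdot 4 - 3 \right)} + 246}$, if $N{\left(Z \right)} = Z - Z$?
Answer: $\frac{209}{82} \approx 2.5488$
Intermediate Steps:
$N{\left(Z \right)} = 0$
$\frac{362 + 265}{N{\left(1 \cdot 4 - 3 \right)} + 246} = \frac{362 + 265}{0 + 246} = \frac{627}{246} = 627 \cdot \frac{1}{246} = \frac{209}{82}$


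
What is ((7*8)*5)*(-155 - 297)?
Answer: -126560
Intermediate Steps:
((7*8)*5)*(-155 - 297) = (56*5)*(-452) = 280*(-452) = -126560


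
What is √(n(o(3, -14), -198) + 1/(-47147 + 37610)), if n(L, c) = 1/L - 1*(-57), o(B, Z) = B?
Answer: √18043971/561 ≈ 7.5719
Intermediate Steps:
n(L, c) = 57 + 1/L (n(L, c) = 1/L + 57 = 57 + 1/L)
√(n(o(3, -14), -198) + 1/(-47147 + 37610)) = √((57 + 1/3) + 1/(-47147 + 37610)) = √((57 + ⅓) + 1/(-9537)) = √(172/3 - 1/9537) = √(546787/9537) = √18043971/561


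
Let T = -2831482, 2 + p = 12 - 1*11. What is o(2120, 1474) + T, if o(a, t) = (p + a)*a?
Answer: 1660798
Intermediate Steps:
p = -1 (p = -2 + (12 - 1*11) = -2 + (12 - 11) = -2 + 1 = -1)
o(a, t) = a*(-1 + a) (o(a, t) = (-1 + a)*a = a*(-1 + a))
o(2120, 1474) + T = 2120*(-1 + 2120) - 2831482 = 2120*2119 - 2831482 = 4492280 - 2831482 = 1660798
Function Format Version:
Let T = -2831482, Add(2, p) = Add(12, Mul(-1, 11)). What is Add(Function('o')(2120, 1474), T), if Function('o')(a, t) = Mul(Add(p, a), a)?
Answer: 1660798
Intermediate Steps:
p = -1 (p = Add(-2, Add(12, Mul(-1, 11))) = Add(-2, Add(12, -11)) = Add(-2, 1) = -1)
Function('o')(a, t) = Mul(a, Add(-1, a)) (Function('o')(a, t) = Mul(Add(-1, a), a) = Mul(a, Add(-1, a)))
Add(Function('o')(2120, 1474), T) = Add(Mul(2120, Add(-1, 2120)), -2831482) = Add(Mul(2120, 2119), -2831482) = Add(4492280, -2831482) = 1660798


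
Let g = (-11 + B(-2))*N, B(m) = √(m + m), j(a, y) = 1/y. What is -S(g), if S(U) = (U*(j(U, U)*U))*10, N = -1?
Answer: -110 + 20*I ≈ -110.0 + 20.0*I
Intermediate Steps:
B(m) = √2*√m (B(m) = √(2*m) = √2*√m)
g = 11 - 2*I (g = (-11 + √2*√(-2))*(-1) = (-11 + √2*(I*√2))*(-1) = (-11 + 2*I)*(-1) = 11 - 2*I ≈ 11.0 - 2.0*I)
S(U) = 10*U (S(U) = (U*(U/U))*10 = (U*1)*10 = U*10 = 10*U)
-S(g) = -10*(11 - 2*I) = -(110 - 20*I) = -110 + 20*I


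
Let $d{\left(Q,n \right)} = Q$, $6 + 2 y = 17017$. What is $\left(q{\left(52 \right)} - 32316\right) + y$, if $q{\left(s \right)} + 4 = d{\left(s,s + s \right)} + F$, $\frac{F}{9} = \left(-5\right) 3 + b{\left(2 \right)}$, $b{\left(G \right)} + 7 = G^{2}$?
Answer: $- \frac{47849}{2} \approx -23925.0$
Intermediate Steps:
$b{\left(G \right)} = -7 + G^{2}$
$y = \frac{17011}{2}$ ($y = -3 + \frac{1}{2} \cdot 17017 = -3 + \frac{17017}{2} = \frac{17011}{2} \approx 8505.5$)
$F = -162$ ($F = 9 \left(\left(-5\right) 3 - \left(7 - 2^{2}\right)\right) = 9 \left(-15 + \left(-7 + 4\right)\right) = 9 \left(-15 - 3\right) = 9 \left(-18\right) = -162$)
$q{\left(s \right)} = -166 + s$ ($q{\left(s \right)} = -4 + \left(s - 162\right) = -4 + \left(-162 + s\right) = -166 + s$)
$\left(q{\left(52 \right)} - 32316\right) + y = \left(\left(-166 + 52\right) - 32316\right) + \frac{17011}{2} = \left(-114 - 32316\right) + \frac{17011}{2} = -32430 + \frac{17011}{2} = - \frac{47849}{2}$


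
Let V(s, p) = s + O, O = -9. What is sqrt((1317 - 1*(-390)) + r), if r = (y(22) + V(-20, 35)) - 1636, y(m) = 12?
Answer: 3*sqrt(6) ≈ 7.3485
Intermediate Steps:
V(s, p) = -9 + s (V(s, p) = s - 9 = -9 + s)
r = -1653 (r = (12 + (-9 - 20)) - 1636 = (12 - 29) - 1636 = -17 - 1636 = -1653)
sqrt((1317 - 1*(-390)) + r) = sqrt((1317 - 1*(-390)) - 1653) = sqrt((1317 + 390) - 1653) = sqrt(1707 - 1653) = sqrt(54) = 3*sqrt(6)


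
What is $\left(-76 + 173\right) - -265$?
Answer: $362$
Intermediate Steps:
$\left(-76 + 173\right) - -265 = 97 + 265 = 362$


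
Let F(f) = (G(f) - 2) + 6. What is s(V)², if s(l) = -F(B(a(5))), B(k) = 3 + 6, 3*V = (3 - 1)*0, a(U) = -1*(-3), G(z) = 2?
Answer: 36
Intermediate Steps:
a(U) = 3
V = 0 (V = ((3 - 1)*0)/3 = (2*0)/3 = (⅓)*0 = 0)
B(k) = 9
F(f) = 6 (F(f) = (2 - 2) + 6 = 0 + 6 = 6)
s(l) = -6 (s(l) = -1*6 = -6)
s(V)² = (-6)² = 36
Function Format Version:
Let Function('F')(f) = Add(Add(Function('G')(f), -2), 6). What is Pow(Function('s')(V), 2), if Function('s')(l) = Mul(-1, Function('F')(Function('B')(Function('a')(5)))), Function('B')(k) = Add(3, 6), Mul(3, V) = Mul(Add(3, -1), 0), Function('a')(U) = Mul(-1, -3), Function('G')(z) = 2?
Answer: 36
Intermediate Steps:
Function('a')(U) = 3
V = 0 (V = Mul(Rational(1, 3), Mul(Add(3, -1), 0)) = Mul(Rational(1, 3), Mul(2, 0)) = Mul(Rational(1, 3), 0) = 0)
Function('B')(k) = 9
Function('F')(f) = 6 (Function('F')(f) = Add(Add(2, -2), 6) = Add(0, 6) = 6)
Function('s')(l) = -6 (Function('s')(l) = Mul(-1, 6) = -6)
Pow(Function('s')(V), 2) = Pow(-6, 2) = 36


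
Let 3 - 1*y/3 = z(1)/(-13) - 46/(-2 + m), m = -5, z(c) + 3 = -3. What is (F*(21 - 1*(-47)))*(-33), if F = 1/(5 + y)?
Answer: 6006/19 ≈ 316.11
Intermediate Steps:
z(c) = -6 (z(c) = -3 - 3 = -6)
y = -1101/91 (y = 9 - 3*(-6/(-13) - 46/(-2 - 5)) = 9 - 3*(-6*(-1/13) - 46/((-7*1))) = 9 - 3*(6/13 - 46/(-7)) = 9 - 3*(6/13 - 46*(-⅐)) = 9 - 3*(6/13 + 46/7) = 9 - 3*640/91 = 9 - 1920/91 = -1101/91 ≈ -12.099)
F = -91/646 (F = 1/(5 - 1101/91) = 1/(-646/91) = -91/646 ≈ -0.14087)
(F*(21 - 1*(-47)))*(-33) = -91*(21 - 1*(-47))/646*(-33) = -91*(21 + 47)/646*(-33) = -91/646*68*(-33) = -182/19*(-33) = 6006/19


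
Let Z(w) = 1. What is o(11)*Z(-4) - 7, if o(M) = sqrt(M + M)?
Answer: -7 + sqrt(22) ≈ -2.3096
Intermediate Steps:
o(M) = sqrt(2)*sqrt(M) (o(M) = sqrt(2*M) = sqrt(2)*sqrt(M))
o(11)*Z(-4) - 7 = (sqrt(2)*sqrt(11))*1 - 7 = sqrt(22)*1 - 7 = sqrt(22) - 7 = -7 + sqrt(22)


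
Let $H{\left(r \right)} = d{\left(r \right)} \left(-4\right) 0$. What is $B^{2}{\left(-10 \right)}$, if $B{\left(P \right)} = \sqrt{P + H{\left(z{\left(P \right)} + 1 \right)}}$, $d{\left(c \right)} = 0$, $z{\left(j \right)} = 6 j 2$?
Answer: $-10$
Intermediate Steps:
$z{\left(j \right)} = 12 j$ ($z{\left(j \right)} = 6 \cdot 2 j = 12 j$)
$H{\left(r \right)} = 0$ ($H{\left(r \right)} = 0 \left(-4\right) 0 = 0 \cdot 0 = 0$)
$B{\left(P \right)} = \sqrt{P}$ ($B{\left(P \right)} = \sqrt{P + 0} = \sqrt{P}$)
$B^{2}{\left(-10 \right)} = \left(\sqrt{-10}\right)^{2} = \left(i \sqrt{10}\right)^{2} = -10$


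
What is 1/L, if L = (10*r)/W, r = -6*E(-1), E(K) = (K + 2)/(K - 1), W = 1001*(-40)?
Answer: -4004/3 ≈ -1334.7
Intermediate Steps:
W = -40040
E(K) = (2 + K)/(-1 + K)
r = 3 (r = -6*(2 - 1)/(-1 - 1) = -6/(-2) = -(-3) = -6*(-½) = 3)
L = -3/4004 (L = (10*3)/(-40040) = 30*(-1/40040) = -3/4004 ≈ -0.00074925)
1/L = 1/(-3/4004) = -4004/3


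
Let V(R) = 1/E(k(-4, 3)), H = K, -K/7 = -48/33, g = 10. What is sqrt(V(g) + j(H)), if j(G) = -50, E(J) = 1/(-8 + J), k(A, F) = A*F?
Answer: I*sqrt(70) ≈ 8.3666*I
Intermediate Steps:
K = 112/11 (K = -(-336)/33 = -7*(-16/11) = 112/11 ≈ 10.182)
H = 112/11 ≈ 10.182
V(R) = -20 (V(R) = 1/(1/(-8 - 4*3)) = 1/(1/(-8 - 12)) = 1/(1/(-20)) = 1/(-1/20) = -20)
sqrt(V(g) + j(H)) = sqrt(-20 - 50) = sqrt(-70) = I*sqrt(70)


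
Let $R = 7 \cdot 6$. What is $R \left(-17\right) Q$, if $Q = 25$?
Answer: $-17850$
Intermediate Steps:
$R = 42$
$R \left(-17\right) Q = 42 \left(-17\right) 25 = \left(-714\right) 25 = -17850$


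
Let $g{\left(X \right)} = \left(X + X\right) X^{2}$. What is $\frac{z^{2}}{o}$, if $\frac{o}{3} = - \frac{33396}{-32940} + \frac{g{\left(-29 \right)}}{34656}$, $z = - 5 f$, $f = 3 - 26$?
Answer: $- \frac{69894654000}{6241327} \approx -11199.0$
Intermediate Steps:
$f = -23$
$z = 115$ ($z = \left(-5\right) \left(-23\right) = 115$)
$g{\left(X \right)} = 2 X^{3}$ ($g{\left(X \right)} = 2 X X^{2} = 2 X^{3}$)
$o = - \frac{6241327}{5285040}$ ($o = 3 \left(- \frac{33396}{-32940} + \frac{2 \left(-29\right)^{3}}{34656}\right) = 3 \left(\left(-33396\right) \left(- \frac{1}{32940}\right) + 2 \left(-24389\right) \frac{1}{34656}\right) = 3 \left(\frac{2783}{2745} - \frac{24389}{17328}\right) = 3 \left(- \frac{6241327}{15855120}\right) = - \frac{6241327}{5285040} \approx -1.1809$)
$\frac{z^{2}}{o} = \frac{115^{2}}{- \frac{6241327}{5285040}} = 13225 \left(- \frac{5285040}{6241327}\right) = - \frac{69894654000}{6241327}$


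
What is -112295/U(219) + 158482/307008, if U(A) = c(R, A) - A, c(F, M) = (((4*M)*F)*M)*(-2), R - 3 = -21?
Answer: 35334245939/70674930144 ≈ 0.49995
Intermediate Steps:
R = -18 (R = 3 - 21 = -18)
c(F, M) = -8*F*M² (c(F, M) = ((4*F*M)*M)*(-2) = (4*F*M²)*(-2) = -8*F*M²)
U(A) = -A + 144*A² (U(A) = -8*(-18)*A² - A = 144*A² - A = -A + 144*A²)
-112295/U(219) + 158482/307008 = -112295*1/(219*(-1 + 144*219)) + 158482/307008 = -112295*1/(219*(-1 + 31536)) + 158482*(1/307008) = -112295/(219*31535) + 79241/153504 = -112295/6906165 + 79241/153504 = -112295*1/6906165 + 79241/153504 = -22459/1381233 + 79241/153504 = 35334245939/70674930144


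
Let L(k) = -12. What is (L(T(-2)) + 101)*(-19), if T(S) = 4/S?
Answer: -1691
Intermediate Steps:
(L(T(-2)) + 101)*(-19) = (-12 + 101)*(-19) = 89*(-19) = -1691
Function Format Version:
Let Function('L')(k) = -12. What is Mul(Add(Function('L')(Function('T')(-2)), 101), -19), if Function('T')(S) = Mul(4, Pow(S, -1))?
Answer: -1691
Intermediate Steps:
Mul(Add(Function('L')(Function('T')(-2)), 101), -19) = Mul(Add(-12, 101), -19) = Mul(89, -19) = -1691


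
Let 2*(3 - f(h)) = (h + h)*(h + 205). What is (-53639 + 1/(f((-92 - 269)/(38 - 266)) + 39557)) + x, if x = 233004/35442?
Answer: -1789812026592713/33371826873 ≈ -53632.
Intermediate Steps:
f(h) = 3 - h*(205 + h) (f(h) = 3 - (h + h)*(h + 205)/2 = 3 - 2*h*(205 + h)/2 = 3 - h*(205 + h))
x = 38834/5907 (x = 233004*(1/35442) = 38834/5907 ≈ 6.5742)
(-53639 + 1/(f((-92 - 269)/(38 - 266)) + 39557)) + x = (-53639 + 1/((3 - ((-92 - 269)/(38 - 266))**2 - 205*(-92 - 269)/(38 - 266)) + 39557)) + 38834/5907 = (-53639 + 1/((3 - (-361/(-228))**2 - (-74005)/(-228)) + 39557)) + 38834/5907 = (-53639 + 1/((3 - (-361*(-1/228))**2 - (-74005)*(-1)/228) + 39557)) + 38834/5907 = (-53639 + 1/((3 - (19/12)**2 - 205*19/12) + 39557)) + 38834/5907 = (-53639 + 1/((3 - 1*361/144 - 3895/12) + 39557)) + 38834/5907 = (-53639 + 1/((3 - 361/144 - 3895/12) + 39557)) + 38834/5907 = (-53639 + 1/(-46669/144 + 39557)) + 38834/5907 = (-53639 + 1/(5649539/144)) + 38834/5907 = (-53639 + 144/5649539) + 38834/5907 = -303035622277/5649539 + 38834/5907 = -1789812026592713/33371826873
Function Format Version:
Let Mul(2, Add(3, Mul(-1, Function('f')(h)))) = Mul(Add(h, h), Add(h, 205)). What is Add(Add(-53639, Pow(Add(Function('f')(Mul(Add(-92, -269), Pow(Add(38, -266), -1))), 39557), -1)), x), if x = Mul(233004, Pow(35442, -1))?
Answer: Rational(-1789812026592713, 33371826873) ≈ -53632.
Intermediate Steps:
Function('f')(h) = Add(3, Mul(-1, h, Add(205, h))) (Function('f')(h) = Add(3, Mul(Rational(-1, 2), Mul(Add(h, h), Add(h, 205)))) = Add(3, Mul(Rational(-1, 2), Mul(Mul(2, h), Add(205, h)))) = Add(3, Mul(Rational(-1, 2), Mul(2, h, Add(205, h)))) = Add(3, Mul(-1, h, Add(205, h))))
x = Rational(38834, 5907) (x = Mul(233004, Rational(1, 35442)) = Rational(38834, 5907) ≈ 6.5742)
Add(Add(-53639, Pow(Add(Function('f')(Mul(Add(-92, -269), Pow(Add(38, -266), -1))), 39557), -1)), x) = Add(Add(-53639, Pow(Add(Add(3, Mul(-1, Pow(Mul(Add(-92, -269), Pow(Add(38, -266), -1)), 2)), Mul(-205, Mul(Add(-92, -269), Pow(Add(38, -266), -1)))), 39557), -1)), Rational(38834, 5907)) = Add(Add(-53639, Pow(Add(Add(3, Mul(-1, Pow(Mul(-361, Pow(-228, -1)), 2)), Mul(-205, Mul(-361, Pow(-228, -1)))), 39557), -1)), Rational(38834, 5907)) = Add(Add(-53639, Pow(Add(Add(3, Mul(-1, Pow(Mul(-361, Rational(-1, 228)), 2)), Mul(-205, Mul(-361, Rational(-1, 228)))), 39557), -1)), Rational(38834, 5907)) = Add(Add(-53639, Pow(Add(Add(3, Mul(-1, Pow(Rational(19, 12), 2)), Mul(-205, Rational(19, 12))), 39557), -1)), Rational(38834, 5907)) = Add(Add(-53639, Pow(Add(Add(3, Mul(-1, Rational(361, 144)), Rational(-3895, 12)), 39557), -1)), Rational(38834, 5907)) = Add(Add(-53639, Pow(Add(Add(3, Rational(-361, 144), Rational(-3895, 12)), 39557), -1)), Rational(38834, 5907)) = Add(Add(-53639, Pow(Add(Rational(-46669, 144), 39557), -1)), Rational(38834, 5907)) = Add(Add(-53639, Pow(Rational(5649539, 144), -1)), Rational(38834, 5907)) = Add(Add(-53639, Rational(144, 5649539)), Rational(38834, 5907)) = Add(Rational(-303035622277, 5649539), Rational(38834, 5907)) = Rational(-1789812026592713, 33371826873)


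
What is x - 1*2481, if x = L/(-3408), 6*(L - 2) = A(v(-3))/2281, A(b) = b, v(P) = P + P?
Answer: -19286425249/7773648 ≈ -2481.0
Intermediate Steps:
v(P) = 2*P
L = 4561/2281 (L = 2 + ((2*(-3))/2281)/6 = 2 + (-6*1/2281)/6 = 2 + (⅙)*(-6/2281) = 2 - 1/2281 = 4561/2281 ≈ 1.9996)
x = -4561/7773648 (x = (4561/2281)/(-3408) = (4561/2281)*(-1/3408) = -4561/7773648 ≈ -0.00058673)
x - 1*2481 = -4561/7773648 - 1*2481 = -4561/7773648 - 2481 = -19286425249/7773648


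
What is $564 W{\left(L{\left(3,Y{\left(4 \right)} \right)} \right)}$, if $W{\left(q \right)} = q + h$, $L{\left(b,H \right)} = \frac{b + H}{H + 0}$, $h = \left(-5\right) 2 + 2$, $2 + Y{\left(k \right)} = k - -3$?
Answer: $- \frac{18048}{5} \approx -3609.6$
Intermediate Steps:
$Y{\left(k \right)} = 1 + k$ ($Y{\left(k \right)} = -2 + \left(k - -3\right) = -2 + \left(k + 3\right) = -2 + \left(3 + k\right) = 1 + k$)
$h = -8$ ($h = -10 + 2 = -8$)
$L{\left(b,H \right)} = \frac{H + b}{H}$
$W{\left(q \right)} = -8 + q$ ($W{\left(q \right)} = q - 8 = -8 + q$)
$564 W{\left(L{\left(3,Y{\left(4 \right)} \right)} \right)} = 564 \left(-8 + \frac{\left(1 + 4\right) + 3}{1 + 4}\right) = 564 \left(-8 + \frac{5 + 3}{5}\right) = 564 \left(-8 + \frac{1}{5} \cdot 8\right) = 564 \left(-8 + \frac{8}{5}\right) = 564 \left(- \frac{32}{5}\right) = - \frac{18048}{5}$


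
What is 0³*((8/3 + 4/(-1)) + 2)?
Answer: 0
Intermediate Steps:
0³*((8/3 + 4/(-1)) + 2) = 0*((8*(⅓) + 4*(-1)) + 2) = 0*((8/3 - 4) + 2) = 0*(-4/3 + 2) = 0*(⅔) = 0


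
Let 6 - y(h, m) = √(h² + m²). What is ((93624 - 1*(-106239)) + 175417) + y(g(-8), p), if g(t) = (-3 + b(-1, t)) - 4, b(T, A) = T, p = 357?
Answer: 375286 - √127513 ≈ 3.7493e+5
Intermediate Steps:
g(t) = -8 (g(t) = (-3 - 1) - 4 = -4 - 4 = -8)
y(h, m) = 6 - √(h² + m²)
((93624 - 1*(-106239)) + 175417) + y(g(-8), p) = ((93624 - 1*(-106239)) + 175417) + (6 - √((-8)² + 357²)) = ((93624 + 106239) + 175417) + (6 - √(64 + 127449)) = (199863 + 175417) + (6 - √127513) = 375280 + (6 - √127513) = 375286 - √127513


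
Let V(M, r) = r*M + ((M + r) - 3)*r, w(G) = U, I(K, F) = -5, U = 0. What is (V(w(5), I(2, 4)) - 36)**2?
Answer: 16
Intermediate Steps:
w(G) = 0
V(M, r) = M*r + r*(-3 + M + r) (V(M, r) = M*r + (-3 + M + r)*r = M*r + r*(-3 + M + r))
(V(w(5), I(2, 4)) - 36)**2 = (-5*(-3 - 5 + 2*0) - 36)**2 = (-5*(-3 - 5 + 0) - 36)**2 = (-5*(-8) - 36)**2 = (40 - 36)**2 = 4**2 = 16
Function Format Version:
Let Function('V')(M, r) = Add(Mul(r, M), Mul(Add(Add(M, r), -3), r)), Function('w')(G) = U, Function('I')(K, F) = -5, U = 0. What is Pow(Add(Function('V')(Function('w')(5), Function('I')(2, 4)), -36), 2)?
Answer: 16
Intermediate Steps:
Function('w')(G) = 0
Function('V')(M, r) = Add(Mul(M, r), Mul(r, Add(-3, M, r))) (Function('V')(M, r) = Add(Mul(M, r), Mul(Add(-3, M, r), r)) = Add(Mul(M, r), Mul(r, Add(-3, M, r))))
Pow(Add(Function('V')(Function('w')(5), Function('I')(2, 4)), -36), 2) = Pow(Add(Mul(-5, Add(-3, -5, Mul(2, 0))), -36), 2) = Pow(Add(Mul(-5, Add(-3, -5, 0)), -36), 2) = Pow(Add(Mul(-5, -8), -36), 2) = Pow(Add(40, -36), 2) = Pow(4, 2) = 16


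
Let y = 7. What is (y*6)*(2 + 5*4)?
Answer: 924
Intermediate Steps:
(y*6)*(2 + 5*4) = (7*6)*(2 + 5*4) = 42*(2 + 20) = 42*22 = 924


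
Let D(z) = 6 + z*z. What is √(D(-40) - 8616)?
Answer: I*√7010 ≈ 83.726*I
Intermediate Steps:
D(z) = 6 + z²
√(D(-40) - 8616) = √((6 + (-40)²) - 8616) = √((6 + 1600) - 8616) = √(1606 - 8616) = √(-7010) = I*√7010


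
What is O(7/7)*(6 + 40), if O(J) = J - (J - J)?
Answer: 46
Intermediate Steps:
O(J) = J (O(J) = J - 1*0 = J + 0 = J)
O(7/7)*(6 + 40) = (7/7)*(6 + 40) = (7*(⅐))*46 = 1*46 = 46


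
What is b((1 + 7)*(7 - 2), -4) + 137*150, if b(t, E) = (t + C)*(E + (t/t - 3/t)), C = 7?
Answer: 816219/40 ≈ 20405.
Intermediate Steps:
b(t, E) = (7 + t)*(1 + E - 3/t) (b(t, E) = (t + 7)*(E + (t/t - 3/t)) = (7 + t)*(E + (1 - 3/t)) = (7 + t)*(1 + E - 3/t))
b((1 + 7)*(7 - 2), -4) + 137*150 = (4 + (1 + 7)*(7 - 2) - 21*1/((1 + 7)*(7 - 2)) + 7*(-4) - 4*(1 + 7)*(7 - 2)) + 137*150 = (4 + 8*5 - 21/(8*5) - 28 - 32*5) + 20550 = (4 + 40 - 21/40 - 28 - 4*40) + 20550 = (4 + 40 - 21*1/40 - 28 - 160) + 20550 = (4 + 40 - 21/40 - 28 - 160) + 20550 = -5781/40 + 20550 = 816219/40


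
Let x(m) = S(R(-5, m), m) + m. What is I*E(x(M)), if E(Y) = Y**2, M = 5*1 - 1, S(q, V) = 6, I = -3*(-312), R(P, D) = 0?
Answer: 93600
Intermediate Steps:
I = 936
M = 4 (M = 5 - 1 = 4)
x(m) = 6 + m
I*E(x(M)) = 936*(6 + 4)**2 = 936*10**2 = 936*100 = 93600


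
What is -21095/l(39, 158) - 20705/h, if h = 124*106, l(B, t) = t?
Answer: -140272035/1038376 ≈ -135.09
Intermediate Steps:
h = 13144
-21095/l(39, 158) - 20705/h = -21095/158 - 20705/13144 = -140272035/1038376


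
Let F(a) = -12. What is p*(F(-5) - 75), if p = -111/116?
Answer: 333/4 ≈ 83.250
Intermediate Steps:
p = -111/116 (p = -111*1/116 = -111/116 ≈ -0.95690)
p*(F(-5) - 75) = -111*(-12 - 75)/116 = -111/116*(-87) = 333/4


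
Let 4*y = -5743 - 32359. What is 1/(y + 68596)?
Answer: 2/118141 ≈ 1.6929e-5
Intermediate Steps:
y = -19051/2 (y = (-5743 - 32359)/4 = (¼)*(-38102) = -19051/2 ≈ -9525.5)
1/(y + 68596) = 1/(-19051/2 + 68596) = 1/(118141/2) = 2/118141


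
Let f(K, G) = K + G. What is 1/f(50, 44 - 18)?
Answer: 1/76 ≈ 0.013158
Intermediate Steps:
f(K, G) = G + K
1/f(50, 44 - 18) = 1/((44 - 18) + 50) = 1/(26 + 50) = 1/76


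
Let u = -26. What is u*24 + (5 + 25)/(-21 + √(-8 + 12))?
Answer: -11886/19 ≈ -625.58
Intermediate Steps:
u*24 + (5 + 25)/(-21 + √(-8 + 12)) = -26*24 + (5 + 25)/(-21 + √(-8 + 12)) = -624 + 30/(-21 + √4) = -624 + 30/(-21 + 2) = -624 + 30/(-19) = -624 + 30*(-1/19) = -624 - 30/19 = -11886/19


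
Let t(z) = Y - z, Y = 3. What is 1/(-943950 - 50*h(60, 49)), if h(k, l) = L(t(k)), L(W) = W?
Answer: -1/941100 ≈ -1.0626e-6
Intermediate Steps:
t(z) = 3 - z
h(k, l) = 3 - k
1/(-943950 - 50*h(60, 49)) = 1/(-943950 - 50*(3 - 1*60)) = 1/(-943950 - 50*(3 - 60)) = 1/(-943950 - 50*(-57)) = 1/(-943950 + 2850) = 1/(-941100) = -1/941100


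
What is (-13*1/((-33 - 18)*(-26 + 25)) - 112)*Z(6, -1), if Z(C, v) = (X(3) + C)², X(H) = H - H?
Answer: -68700/17 ≈ -4041.2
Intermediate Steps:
X(H) = 0
Z(C, v) = C² (Z(C, v) = (0 + C)² = C²)
(-13*1/((-33 - 18)*(-26 + 25)) - 112)*Z(6, -1) = (-13*1/((-33 - 18)*(-26 + 25)) - 112)*6² = (-13/((-1*(-51))) - 112)*36 = (-13/51 - 112)*36 = -5725/51*36 = -68700/17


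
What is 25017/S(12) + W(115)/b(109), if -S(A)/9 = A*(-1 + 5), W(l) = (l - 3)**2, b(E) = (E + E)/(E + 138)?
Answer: 222173545/15696 ≈ 14155.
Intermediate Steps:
b(E) = 2*E/(138 + E) (b(E) = (2*E)/(138 + E) = 2*E/(138 + E))
W(l) = (-3 + l)**2
S(A) = -36*A (S(A) = -9*A*(-1 + 5) = -9*A*4 = -36*A)
25017/S(12) + W(115)/b(109) = 25017/((-36*12)) + (-3 + 115)**2/((2*109/(138 + 109))) = 25017/(-432) + 112**2/((2*109/247)) = 25017*(-1/432) + 12544/((2*109*(1/247))) = -8339/144 + 12544/(218/247) = -8339/144 + 12544*(247/218) = -8339/144 + 1549184/109 = 222173545/15696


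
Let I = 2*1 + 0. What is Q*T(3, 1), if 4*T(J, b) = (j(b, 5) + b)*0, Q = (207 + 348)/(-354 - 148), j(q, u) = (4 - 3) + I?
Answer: 0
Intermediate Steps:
I = 2 (I = 2 + 0 = 2)
j(q, u) = 3 (j(q, u) = (4 - 3) + 2 = 1 + 2 = 3)
Q = -555/502 (Q = 555/(-502) = 555*(-1/502) = -555/502 ≈ -1.1056)
T(J, b) = 0 (T(J, b) = ((3 + b)*0)/4 = (¼)*0 = 0)
Q*T(3, 1) = -555/502*0 = 0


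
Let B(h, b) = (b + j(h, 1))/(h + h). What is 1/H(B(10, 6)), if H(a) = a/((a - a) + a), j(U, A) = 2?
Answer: 1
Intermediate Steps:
B(h, b) = (2 + b)/(2*h) (B(h, b) = (b + 2)/(h + h) = (2 + b)/((2*h)) = (2 + b)*(1/(2*h)) = (2 + b)/(2*h))
H(a) = 1 (H(a) = a/(0 + a) = a/a = 1)
1/H(B(10, 6)) = 1/1 = 1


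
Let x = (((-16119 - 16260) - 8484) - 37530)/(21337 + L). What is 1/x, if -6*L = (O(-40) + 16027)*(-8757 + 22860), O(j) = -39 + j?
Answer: 37464437/78393 ≈ 477.91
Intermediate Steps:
L = -37485774 (L = -((-39 - 40) + 16027)*(-8757 + 22860)/6 = -(-79 + 16027)*14103/6 = -2658*14103 = -⅙*224914644 = -37485774)
x = 78393/37464437 (x = (((-16119 - 16260) - 8484) - 37530)/(21337 - 37485774) = ((-32379 - 8484) - 37530)/(-37464437) = (-40863 - 37530)*(-1/37464437) = -78393*(-1/37464437) = 78393/37464437 ≈ 0.0020925)
1/x = 1/(78393/37464437) = 37464437/78393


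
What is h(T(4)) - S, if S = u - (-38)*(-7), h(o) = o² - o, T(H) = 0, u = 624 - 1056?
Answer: 698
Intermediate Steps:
u = -432
S = -698 (S = -432 - (-38)*(-7) = -432 - 1*266 = -432 - 266 = -698)
h(T(4)) - S = 0*(-1 + 0) - 1*(-698) = 0*(-1) + 698 = 0 + 698 = 698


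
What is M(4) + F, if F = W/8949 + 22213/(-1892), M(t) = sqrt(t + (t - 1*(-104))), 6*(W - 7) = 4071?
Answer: -65829057/5643836 + 4*sqrt(7) ≈ -1.0809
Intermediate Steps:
W = 1371/2 (W = 7 + (1/6)*4071 = 7 + 1357/2 = 1371/2 ≈ 685.50)
M(t) = sqrt(104 + 2*t) (M(t) = sqrt(t + (t + 104)) = sqrt(t + (104 + t)) = sqrt(104 + 2*t))
F = -65829057/5643836 (F = (1371/2)/8949 + 22213/(-1892) = (1371/2)*(1/8949) + 22213*(-1/1892) = 457/5966 - 22213/1892 = -65829057/5643836 ≈ -11.664)
M(4) + F = sqrt(104 + 2*4) - 65829057/5643836 = sqrt(104 + 8) - 65829057/5643836 = sqrt(112) - 65829057/5643836 = 4*sqrt(7) - 65829057/5643836 = -65829057/5643836 + 4*sqrt(7)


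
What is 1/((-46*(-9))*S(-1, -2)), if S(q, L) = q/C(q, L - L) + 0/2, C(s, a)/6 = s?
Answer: 1/69 ≈ 0.014493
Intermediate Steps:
C(s, a) = 6*s
S(q, L) = 1/6 (S(q, L) = q/((6*q)) + 0/2 = q*(1/(6*q)) + 0*(1/2) = 1/6 + 0 = 1/6)
1/((-46*(-9))*S(-1, -2)) = 1/(-46*(-9)*(1/6)) = 1/(414*(1/6)) = 1/69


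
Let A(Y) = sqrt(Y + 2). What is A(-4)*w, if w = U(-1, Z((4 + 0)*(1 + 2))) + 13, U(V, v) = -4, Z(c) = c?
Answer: 9*I*sqrt(2) ≈ 12.728*I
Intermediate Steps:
A(Y) = sqrt(2 + Y)
w = 9 (w = -4 + 13 = 9)
A(-4)*w = sqrt(2 - 4)*9 = sqrt(-2)*9 = (I*sqrt(2))*9 = 9*I*sqrt(2)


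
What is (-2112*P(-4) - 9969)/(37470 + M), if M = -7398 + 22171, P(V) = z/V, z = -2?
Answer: -11025/52243 ≈ -0.21103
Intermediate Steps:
P(V) = -2/V
M = 14773
(-2112*P(-4) - 9969)/(37470 + M) = (-(-4224)/(-4) - 9969)/(37470 + 14773) = (-(-4224)*(-1)/4 - 9969)/52243 = (-2112*½ - 9969)*(1/52243) = (-1056 - 9969)*(1/52243) = -11025*1/52243 = -11025/52243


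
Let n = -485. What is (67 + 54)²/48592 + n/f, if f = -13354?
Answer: 109541517/324448784 ≈ 0.33762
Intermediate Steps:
(67 + 54)²/48592 + n/f = (67 + 54)²/48592 - 485/(-13354) = 121²*(1/48592) - 485*(-1/13354) = 14641*(1/48592) + 485/13354 = 14641/48592 + 485/13354 = 109541517/324448784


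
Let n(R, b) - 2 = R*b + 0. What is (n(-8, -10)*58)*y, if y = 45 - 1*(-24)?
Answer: 328164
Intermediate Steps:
n(R, b) = 2 + R*b (n(R, b) = 2 + (R*b + 0) = 2 + R*b)
y = 69 (y = 45 + 24 = 69)
(n(-8, -10)*58)*y = ((2 - 8*(-10))*58)*69 = ((2 + 80)*58)*69 = (82*58)*69 = 4756*69 = 328164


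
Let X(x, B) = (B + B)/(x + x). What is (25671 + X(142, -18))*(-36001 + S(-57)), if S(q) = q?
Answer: -65720464656/71 ≈ -9.2564e+8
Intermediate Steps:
X(x, B) = B/x (X(x, B) = (2*B)/((2*x)) = (2*B)*(1/(2*x)) = B/x)
(25671 + X(142, -18))*(-36001 + S(-57)) = (25671 - 18/142)*(-36001 - 57) = (25671 - 18*1/142)*(-36058) = (25671 - 9/71)*(-36058) = (1822632/71)*(-36058) = -65720464656/71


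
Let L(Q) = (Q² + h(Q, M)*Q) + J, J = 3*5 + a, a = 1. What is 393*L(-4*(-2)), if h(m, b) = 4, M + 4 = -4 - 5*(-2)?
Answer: 44016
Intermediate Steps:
M = 2 (M = -4 + (-4 - 5*(-2)) = -4 + (-4 + 10) = -4 + 6 = 2)
J = 16 (J = 3*5 + 1 = 15 + 1 = 16)
L(Q) = 16 + Q² + 4*Q (L(Q) = (Q² + 4*Q) + 16 = 16 + Q² + 4*Q)
393*L(-4*(-2)) = 393*(16 + (-4*(-2))² + 4*(-4*(-2))) = 393*(16 + 8² + 4*8) = 393*(16 + 64 + 32) = 393*112 = 44016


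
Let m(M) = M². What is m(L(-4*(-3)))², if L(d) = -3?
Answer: 81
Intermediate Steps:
m(L(-4*(-3)))² = ((-3)²)² = 9² = 81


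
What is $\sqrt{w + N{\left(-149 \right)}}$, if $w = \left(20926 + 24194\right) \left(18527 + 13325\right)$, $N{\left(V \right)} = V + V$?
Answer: $\sqrt{1437161942} \approx 37910.0$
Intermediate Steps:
$N{\left(V \right)} = 2 V$
$w = 1437162240$ ($w = 45120 \cdot 31852 = 1437162240$)
$\sqrt{w + N{\left(-149 \right)}} = \sqrt{1437162240 + 2 \left(-149\right)} = \sqrt{1437162240 - 298} = \sqrt{1437161942}$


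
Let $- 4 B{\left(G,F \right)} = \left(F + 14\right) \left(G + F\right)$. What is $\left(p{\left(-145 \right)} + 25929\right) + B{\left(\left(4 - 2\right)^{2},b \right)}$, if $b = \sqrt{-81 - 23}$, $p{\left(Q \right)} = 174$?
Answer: $26115 - 9 i \sqrt{26} \approx 26115.0 - 45.891 i$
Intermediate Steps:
$b = 2 i \sqrt{26}$ ($b = \sqrt{-104} = 2 i \sqrt{26} \approx 10.198 i$)
$B{\left(G,F \right)} = - \frac{\left(14 + F\right) \left(F + G\right)}{4}$ ($B{\left(G,F \right)} = - \frac{\left(F + 14\right) \left(G + F\right)}{4} = - \frac{\left(14 + F\right) \left(F + G\right)}{4}$)
$\left(p{\left(-145 \right)} + 25929\right) + B{\left(\left(4 - 2\right)^{2},b \right)} = \left(174 + 25929\right) - \left(-26 + \frac{7 \left(4 - 2\right)^{2}}{2} + \frac{2 i \sqrt{26} \left(4 - 2\right)^{2}}{4} + \frac{7}{2} \cdot 2 i \sqrt{26}\right) = 26103 - \left(-26 + 14 + 7 i \sqrt{26} + \frac{2 i \sqrt{26} \cdot 2^{2}}{4}\right) = 26103 - \left(-12 + 7 i \sqrt{26} + \frac{1}{4} \cdot 2 i \sqrt{26} \cdot 4\right) = 26103 - \left(-12 + 9 i \sqrt{26}\right) = 26103 + \left(12 - 9 i \sqrt{26}\right) = 26115 - 9 i \sqrt{26}$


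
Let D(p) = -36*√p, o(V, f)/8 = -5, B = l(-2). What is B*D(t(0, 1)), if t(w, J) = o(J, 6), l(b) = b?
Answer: 144*I*√10 ≈ 455.37*I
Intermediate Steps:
B = -2
o(V, f) = -40 (o(V, f) = 8*(-5) = -40)
t(w, J) = -40
B*D(t(0, 1)) = -(-72)*√(-40) = -(-72)*2*I*√10 = -(-144)*I*√10 = 144*I*√10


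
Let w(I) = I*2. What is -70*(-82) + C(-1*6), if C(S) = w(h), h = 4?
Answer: 5748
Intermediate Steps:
w(I) = 2*I
C(S) = 8 (C(S) = 2*4 = 8)
-70*(-82) + C(-1*6) = -70*(-82) + 8 = 5740 + 8 = 5748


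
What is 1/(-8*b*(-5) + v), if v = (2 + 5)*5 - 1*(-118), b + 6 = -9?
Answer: -1/447 ≈ -0.0022371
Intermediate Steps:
b = -15 (b = -6 - 9 = -15)
v = 153 (v = 7*5 + 118 = 35 + 118 = 153)
1/(-8*b*(-5) + v) = 1/(-8*(-15)*(-5) + 153) = 1/(120*(-5) + 153) = 1/(-600 + 153) = 1/(-447) = -1/447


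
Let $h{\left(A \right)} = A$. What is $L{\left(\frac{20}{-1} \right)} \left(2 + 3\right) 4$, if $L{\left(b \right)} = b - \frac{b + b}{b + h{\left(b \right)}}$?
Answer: $-420$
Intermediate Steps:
$L{\left(b \right)} = -1 + b$ ($L{\left(b \right)} = b - \frac{b + b}{b + b} = b - \frac{2 b}{2 b} = b - 2 b \frac{1}{2 b} = b - 1 = -1 + b$)
$L{\left(\frac{20}{-1} \right)} \left(2 + 3\right) 4 = \left(-1 + \frac{20}{-1}\right) \left(2 + 3\right) 4 = \left(-1 + 20 \left(-1\right)\right) 5 \cdot 4 = \left(-1 - 20\right) 20 = \left(-21\right) 20 = -420$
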